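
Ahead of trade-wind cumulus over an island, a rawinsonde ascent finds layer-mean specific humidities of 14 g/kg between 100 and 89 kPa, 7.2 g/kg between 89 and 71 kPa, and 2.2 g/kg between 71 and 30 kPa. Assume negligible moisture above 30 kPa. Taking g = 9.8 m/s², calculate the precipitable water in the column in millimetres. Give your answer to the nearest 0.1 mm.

PW ≈ 38.1 mm

Precipitable water is the column-integrated vapour mass per unit area: PW = (1/g) Σ q̄ Δp, with q in kg/kg and Δp in Pa (1 kg/m² of water = 1 mm).
Layer 100–89 kPa: Δp = 110 hPa = 11000 Pa, q̄ = 0.014 kg/kg → 0.014 × 11000 / 9.8 = 15.71 mm
Layer 89–71 kPa: Δp = 180 hPa = 18000 Pa, q̄ = 0.0072 kg/kg → 0.0072 × 18000 / 9.8 = 13.22 mm
Layer 71–30 kPa: Δp = 410 hPa = 41000 Pa, q̄ = 0.0022 kg/kg → 0.0022 × 41000 / 9.8 = 9.20 mm
PW = 15.71 + 13.22 + 9.20 = 38.13 ≈ 38.1 mm.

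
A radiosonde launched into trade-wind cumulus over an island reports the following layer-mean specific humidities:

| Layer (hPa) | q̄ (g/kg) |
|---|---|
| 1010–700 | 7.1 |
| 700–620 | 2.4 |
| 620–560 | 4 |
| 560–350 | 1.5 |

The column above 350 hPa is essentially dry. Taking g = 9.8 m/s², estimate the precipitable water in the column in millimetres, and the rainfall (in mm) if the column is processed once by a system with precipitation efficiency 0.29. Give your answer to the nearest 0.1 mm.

Precipitable water is the column-integrated vapour mass per unit area: PW = (1/g) Σ q̄ Δp, with q in kg/kg and Δp in Pa (1 kg/m² of water = 1 mm).
Layer 1010–700 hPa: Δp = 310 hPa = 31000 Pa, q̄ = 0.0071 kg/kg → 0.0071 × 31000 / 9.8 = 22.46 mm
Layer 700–620 hPa: Δp = 80 hPa = 8000 Pa, q̄ = 0.0024 kg/kg → 0.0024 × 8000 / 9.8 = 1.96 mm
Layer 620–560 hPa: Δp = 60 hPa = 6000 Pa, q̄ = 0.004 kg/kg → 0.004 × 6000 / 9.8 = 2.45 mm
Layer 560–350 hPa: Δp = 210 hPa = 21000 Pa, q̄ = 0.0015 kg/kg → 0.0015 × 21000 / 9.8 = 3.21 mm
PW = 22.46 + 1.96 + 2.45 + 3.21 = 30.08 ≈ 30.1 mm.
Rainfall = ε × PW = 0.29 × 30.1 = 8.7 mm.

PW ≈ 30.1 mm; rainfall ≈ 8.7 mm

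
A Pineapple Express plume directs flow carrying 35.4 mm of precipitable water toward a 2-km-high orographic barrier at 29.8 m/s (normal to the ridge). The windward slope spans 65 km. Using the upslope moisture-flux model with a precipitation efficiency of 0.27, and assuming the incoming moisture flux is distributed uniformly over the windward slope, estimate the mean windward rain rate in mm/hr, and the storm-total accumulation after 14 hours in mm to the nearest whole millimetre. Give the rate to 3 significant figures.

R ≈ 15.8 mm/hr; total ≈ 221 mm

Incoming column moisture flux per unit ridge length: F = V × PW = 29.8 × 35.4 = 1054.92 mm·m/s.
Spread over the 65 km slope with efficiency ε = 0.27: R = ε·F/W = 0.27 × 1054.92 / 65000 m = 4.382e-03 mm/s.
R = 4.382e-03 × 3600 = 15.8 mm/hr.
Over 14 h: total = 15.8 × 14 = 221.2 ≈ 221 mm.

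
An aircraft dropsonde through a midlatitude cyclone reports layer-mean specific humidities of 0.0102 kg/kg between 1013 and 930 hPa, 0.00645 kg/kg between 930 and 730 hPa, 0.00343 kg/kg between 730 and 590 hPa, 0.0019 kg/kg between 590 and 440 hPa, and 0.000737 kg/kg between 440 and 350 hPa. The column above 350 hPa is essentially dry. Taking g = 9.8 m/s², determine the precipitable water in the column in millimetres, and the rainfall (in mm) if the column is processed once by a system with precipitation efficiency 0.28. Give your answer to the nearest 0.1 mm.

Precipitable water is the column-integrated vapour mass per unit area: PW = (1/g) Σ q̄ Δp, with q in kg/kg and Δp in Pa (1 kg/m² of water = 1 mm).
Layer 1013–930 hPa: Δp = 83 hPa = 8300 Pa, q̄ = 0.0102 kg/kg → 0.0102 × 8300 / 9.8 = 8.64 mm
Layer 930–730 hPa: Δp = 200 hPa = 20000 Pa, q̄ = 0.00645 kg/kg → 0.00645 × 20000 / 9.8 = 13.16 mm
Layer 730–590 hPa: Δp = 140 hPa = 14000 Pa, q̄ = 0.00343 kg/kg → 0.00343 × 14000 / 9.8 = 4.90 mm
Layer 590–440 hPa: Δp = 150 hPa = 15000 Pa, q̄ = 0.0019 kg/kg → 0.0019 × 15000 / 9.8 = 2.91 mm
Layer 440–350 hPa: Δp = 90 hPa = 9000 Pa, q̄ = 0.000737 kg/kg → 0.000737 × 9000 / 9.8 = 0.68 mm
PW = 8.64 + 13.16 + 4.90 + 2.91 + 0.68 = 30.29 ≈ 30.3 mm.
Rainfall = ε × PW = 0.28 × 30.3 = 8.5 mm.

PW ≈ 30.3 mm; rainfall ≈ 8.5 mm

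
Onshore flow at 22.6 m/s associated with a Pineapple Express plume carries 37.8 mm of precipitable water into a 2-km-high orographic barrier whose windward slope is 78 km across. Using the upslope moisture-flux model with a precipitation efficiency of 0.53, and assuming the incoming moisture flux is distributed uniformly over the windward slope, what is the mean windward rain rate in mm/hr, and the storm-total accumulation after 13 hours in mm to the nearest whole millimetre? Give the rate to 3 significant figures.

R ≈ 20.9 mm/hr; total ≈ 272 mm

Incoming column moisture flux per unit ridge length: F = V × PW = 22.6 × 37.8 = 854.28 mm·m/s.
Spread over the 78 km slope with efficiency ε = 0.53: R = ε·F/W = 0.53 × 854.28 / 78000 m = 5.805e-03 mm/s.
R = 5.805e-03 × 3600 = 20.9 mm/hr.
Over 13 h: total = 20.9 × 13 = 271.7 ≈ 272 mm.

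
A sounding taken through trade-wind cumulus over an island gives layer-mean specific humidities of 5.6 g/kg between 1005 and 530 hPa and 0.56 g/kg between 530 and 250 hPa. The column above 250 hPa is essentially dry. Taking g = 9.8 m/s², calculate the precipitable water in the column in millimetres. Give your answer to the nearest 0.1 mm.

PW ≈ 28.7 mm

Precipitable water is the column-integrated vapour mass per unit area: PW = (1/g) Σ q̄ Δp, with q in kg/kg and Δp in Pa (1 kg/m² of water = 1 mm).
Layer 1005–530 hPa: Δp = 475 hPa = 47500 Pa, q̄ = 0.0056 kg/kg → 0.0056 × 47500 / 9.8 = 27.14 mm
Layer 530–250 hPa: Δp = 280 hPa = 28000 Pa, q̄ = 0.00056 kg/kg → 0.00056 × 28000 / 9.8 = 1.60 mm
PW = 27.14 + 1.60 = 28.74 ≈ 28.7 mm.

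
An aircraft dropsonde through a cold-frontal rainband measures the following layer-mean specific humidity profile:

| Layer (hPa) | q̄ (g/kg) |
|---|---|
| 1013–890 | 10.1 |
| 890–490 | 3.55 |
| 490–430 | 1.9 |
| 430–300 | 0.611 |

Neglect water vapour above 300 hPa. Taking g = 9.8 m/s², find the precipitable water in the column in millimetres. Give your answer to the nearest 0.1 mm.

Precipitable water is the column-integrated vapour mass per unit area: PW = (1/g) Σ q̄ Δp, with q in kg/kg and Δp in Pa (1 kg/m² of water = 1 mm).
Layer 1013–890 hPa: Δp = 123 hPa = 12300 Pa, q̄ = 0.0101 kg/kg → 0.0101 × 12300 / 9.8 = 12.68 mm
Layer 890–490 hPa: Δp = 400 hPa = 40000 Pa, q̄ = 0.00355 kg/kg → 0.00355 × 40000 / 9.8 = 14.49 mm
Layer 490–430 hPa: Δp = 60 hPa = 6000 Pa, q̄ = 0.0019 kg/kg → 0.0019 × 6000 / 9.8 = 1.16 mm
Layer 430–300 hPa: Δp = 130 hPa = 13000 Pa, q̄ = 0.000611 kg/kg → 0.000611 × 13000 / 9.8 = 0.81 mm
PW = 12.68 + 14.49 + 1.16 + 0.81 = 29.14 ≈ 29.1 mm.

PW ≈ 29.1 mm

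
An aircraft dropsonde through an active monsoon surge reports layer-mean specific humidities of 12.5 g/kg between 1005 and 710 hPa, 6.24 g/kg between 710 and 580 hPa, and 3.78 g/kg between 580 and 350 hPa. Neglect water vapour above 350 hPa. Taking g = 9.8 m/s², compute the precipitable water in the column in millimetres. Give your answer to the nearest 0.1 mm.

PW ≈ 54.8 mm

Precipitable water is the column-integrated vapour mass per unit area: PW = (1/g) Σ q̄ Δp, with q in kg/kg and Δp in Pa (1 kg/m² of water = 1 mm).
Layer 1005–710 hPa: Δp = 295 hPa = 29500 Pa, q̄ = 0.0125 kg/kg → 0.0125 × 29500 / 9.8 = 37.63 mm
Layer 710–580 hPa: Δp = 130 hPa = 13000 Pa, q̄ = 0.00624 kg/kg → 0.00624 × 13000 / 9.8 = 8.28 mm
Layer 580–350 hPa: Δp = 230 hPa = 23000 Pa, q̄ = 0.00378 kg/kg → 0.00378 × 23000 / 9.8 = 8.87 mm
PW = 37.63 + 8.28 + 8.87 = 54.78 ≈ 54.8 mm.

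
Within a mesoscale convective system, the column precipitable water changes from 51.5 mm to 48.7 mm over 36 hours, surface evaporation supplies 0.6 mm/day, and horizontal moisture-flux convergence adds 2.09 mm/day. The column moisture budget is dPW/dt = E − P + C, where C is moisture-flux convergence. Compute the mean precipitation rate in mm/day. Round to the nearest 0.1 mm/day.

P ≈ 4.6 mm/day

dPW/dt = (48.7 − 51.5) mm / (36/24 day) = -1.867 mm/day.
P = E + C − dPW/dt = 0.6 + (2.09) − (-1.867) = 4.6 mm/day.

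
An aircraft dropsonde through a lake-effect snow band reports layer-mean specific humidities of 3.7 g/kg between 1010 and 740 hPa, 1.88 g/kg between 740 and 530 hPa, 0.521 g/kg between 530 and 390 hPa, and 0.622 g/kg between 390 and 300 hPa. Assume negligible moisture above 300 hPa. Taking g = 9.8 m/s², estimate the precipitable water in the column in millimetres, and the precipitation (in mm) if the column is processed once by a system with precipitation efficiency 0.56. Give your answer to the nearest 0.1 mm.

Precipitable water is the column-integrated vapour mass per unit area: PW = (1/g) Σ q̄ Δp, with q in kg/kg and Δp in Pa (1 kg/m² of water = 1 mm).
Layer 1010–740 hPa: Δp = 270 hPa = 27000 Pa, q̄ = 0.0037 kg/kg → 0.0037 × 27000 / 9.8 = 10.19 mm
Layer 740–530 hPa: Δp = 210 hPa = 21000 Pa, q̄ = 0.00188 kg/kg → 0.00188 × 21000 / 9.8 = 4.03 mm
Layer 530–390 hPa: Δp = 140 hPa = 14000 Pa, q̄ = 0.000521 kg/kg → 0.000521 × 14000 / 9.8 = 0.74 mm
Layer 390–300 hPa: Δp = 90 hPa = 9000 Pa, q̄ = 0.000622 kg/kg → 0.000622 × 9000 / 9.8 = 0.57 mm
PW = 10.19 + 4.03 + 0.74 + 0.57 = 15.53 ≈ 15.5 mm.
Precipitation = ε × PW = 0.56 × 15.5 = 8.7 mm.

PW ≈ 15.5 mm; precipitation ≈ 8.7 mm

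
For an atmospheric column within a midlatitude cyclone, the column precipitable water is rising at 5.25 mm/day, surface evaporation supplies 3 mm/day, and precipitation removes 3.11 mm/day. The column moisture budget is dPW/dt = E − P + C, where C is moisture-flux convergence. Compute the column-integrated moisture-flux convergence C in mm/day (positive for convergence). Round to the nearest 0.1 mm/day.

dPW/dt = +5.25 mm/day.
C = dPW/dt − E + P = (+5.25) − 3 + 3.11 = 5.4 mm/day.

C ≈ 5.4 mm/day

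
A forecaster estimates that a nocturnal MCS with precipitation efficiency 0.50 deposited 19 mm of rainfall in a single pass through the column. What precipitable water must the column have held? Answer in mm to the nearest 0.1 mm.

PW = rainfall / ε = 19 / 0.50 = 38.0 mm.

PW ≈ 38.0 mm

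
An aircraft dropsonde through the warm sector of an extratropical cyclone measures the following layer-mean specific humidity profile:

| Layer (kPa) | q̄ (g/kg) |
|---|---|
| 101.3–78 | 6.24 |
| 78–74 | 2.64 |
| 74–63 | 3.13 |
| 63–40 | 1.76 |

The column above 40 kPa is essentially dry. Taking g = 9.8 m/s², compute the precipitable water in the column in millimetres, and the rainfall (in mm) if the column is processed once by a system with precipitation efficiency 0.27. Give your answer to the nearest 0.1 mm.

Precipitable water is the column-integrated vapour mass per unit area: PW = (1/g) Σ q̄ Δp, with q in kg/kg and Δp in Pa (1 kg/m² of water = 1 mm).
Layer 101.3–78 kPa: Δp = 233 hPa = 23300 Pa, q̄ = 0.00624 kg/kg → 0.00624 × 23300 / 9.8 = 14.84 mm
Layer 78–74 kPa: Δp = 40 hPa = 4000 Pa, q̄ = 0.00264 kg/kg → 0.00264 × 4000 / 9.8 = 1.08 mm
Layer 74–63 kPa: Δp = 110 hPa = 11000 Pa, q̄ = 0.00313 kg/kg → 0.00313 × 11000 / 9.8 = 3.51 mm
Layer 63–40 kPa: Δp = 230 hPa = 23000 Pa, q̄ = 0.00176 kg/kg → 0.00176 × 23000 / 9.8 = 4.13 mm
PW = 14.84 + 1.08 + 3.51 + 4.13 = 23.56 ≈ 23.6 mm.
Rainfall = ε × PW = 0.27 × 23.6 = 6.4 mm.

PW ≈ 23.6 mm; rainfall ≈ 6.4 mm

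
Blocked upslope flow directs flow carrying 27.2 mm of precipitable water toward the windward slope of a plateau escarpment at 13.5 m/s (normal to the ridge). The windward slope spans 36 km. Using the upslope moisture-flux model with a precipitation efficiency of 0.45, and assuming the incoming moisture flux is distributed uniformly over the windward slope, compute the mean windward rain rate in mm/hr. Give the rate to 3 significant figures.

R ≈ 16.5 mm/hr

Incoming column moisture flux per unit ridge length: F = V × PW = 13.5 × 27.2 = 367.2 mm·m/s.
Spread over the 36 km slope with efficiency ε = 0.45: R = ε·F/W = 0.45 × 367.2 / 36000 m = 4.590e-03 mm/s.
R = 4.590e-03 × 3600 = 16.5 mm/hr.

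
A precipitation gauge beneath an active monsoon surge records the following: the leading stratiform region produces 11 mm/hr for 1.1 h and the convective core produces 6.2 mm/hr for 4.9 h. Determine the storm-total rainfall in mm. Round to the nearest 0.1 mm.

Total = Σ Rᵢ Δtᵢ = 11 × 1.1 + 6.2 × 4.9
      = 12.1 + 30.38 = 42.5 mm.

total ≈ 42.5 mm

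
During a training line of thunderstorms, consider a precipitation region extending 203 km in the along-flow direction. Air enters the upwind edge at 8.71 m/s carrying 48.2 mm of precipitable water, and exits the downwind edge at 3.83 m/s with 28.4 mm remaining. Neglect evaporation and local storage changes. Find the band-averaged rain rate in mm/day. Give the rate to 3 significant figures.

R ≈ 132 mm/day

Column moisture flux per unit crosswind length is F = V × PW.
Inflow: F_in = 8.71 × 48.2 = 419.822 mm·m/s
Outflow: F_out = 3.83 × 28.4 = 108.772 mm·m/s
Steady-state rate R = (F_in − F_out)/L = (419.822 − 108.772) / 203000 m = 1.532e-03 mm/s.
R = 1.532e-03 × 3600 × 24 = 132 mm/day.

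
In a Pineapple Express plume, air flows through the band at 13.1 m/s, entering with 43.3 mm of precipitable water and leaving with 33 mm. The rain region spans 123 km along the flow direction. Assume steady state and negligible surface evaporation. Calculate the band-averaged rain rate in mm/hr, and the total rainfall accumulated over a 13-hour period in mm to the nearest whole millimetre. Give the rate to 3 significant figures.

R ≈ 3.95 mm/hr; total ≈ 51 mm

Column moisture flux per unit crosswind length is F = V × PW.
Inflow: F_in = 13.1 × 43.3 = 567.23 mm·m/s
Outflow: F_out = 13.1 × 33 = 432.3 mm·m/s
Steady-state rate R = (F_in − F_out)/L = (567.23 − 432.3) / 123000 m = 1.097e-03 mm/s.
R = 1.097e-03 × 3600 = 3.95 mm/hr.
Over 13 h: total = 3.95 × 13 = 51.35 ≈ 51 mm.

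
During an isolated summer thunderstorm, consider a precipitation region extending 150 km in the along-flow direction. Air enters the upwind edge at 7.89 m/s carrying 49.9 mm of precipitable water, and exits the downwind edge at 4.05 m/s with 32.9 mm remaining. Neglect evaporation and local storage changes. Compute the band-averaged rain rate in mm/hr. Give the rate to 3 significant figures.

Column moisture flux per unit crosswind length is F = V × PW.
Inflow: F_in = 7.89 × 49.9 = 393.711 mm·m/s
Outflow: F_out = 4.05 × 32.9 = 133.245 mm·m/s
Steady-state rate R = (F_in − F_out)/L = (393.711 − 133.245) / 150000 m = 1.736e-03 mm/s.
R = 1.736e-03 × 3600 = 6.25 mm/hr.

R ≈ 6.25 mm/hr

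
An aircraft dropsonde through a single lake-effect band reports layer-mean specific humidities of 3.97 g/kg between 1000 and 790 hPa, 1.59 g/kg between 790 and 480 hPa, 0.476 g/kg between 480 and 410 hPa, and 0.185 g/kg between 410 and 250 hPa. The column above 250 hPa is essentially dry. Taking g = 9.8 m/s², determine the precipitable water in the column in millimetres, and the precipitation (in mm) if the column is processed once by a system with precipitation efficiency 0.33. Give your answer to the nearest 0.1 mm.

Precipitable water is the column-integrated vapour mass per unit area: PW = (1/g) Σ q̄ Δp, with q in kg/kg and Δp in Pa (1 kg/m² of water = 1 mm).
Layer 1000–790 hPa: Δp = 210 hPa = 21000 Pa, q̄ = 0.00397 kg/kg → 0.00397 × 21000 / 9.8 = 8.51 mm
Layer 790–480 hPa: Δp = 310 hPa = 31000 Pa, q̄ = 0.00159 kg/kg → 0.00159 × 31000 / 9.8 = 5.03 mm
Layer 480–410 hPa: Δp = 70 hPa = 7000 Pa, q̄ = 0.000476 kg/kg → 0.000476 × 7000 / 9.8 = 0.34 mm
Layer 410–250 hPa: Δp = 160 hPa = 16000 Pa, q̄ = 0.000185 kg/kg → 0.000185 × 16000 / 9.8 = 0.30 mm
PW = 8.51 + 5.03 + 0.34 + 0.30 = 14.18 ≈ 14.2 mm.
Precipitation = ε × PW = 0.33 × 14.2 = 4.7 mm.

PW ≈ 14.2 mm; precipitation ≈ 4.7 mm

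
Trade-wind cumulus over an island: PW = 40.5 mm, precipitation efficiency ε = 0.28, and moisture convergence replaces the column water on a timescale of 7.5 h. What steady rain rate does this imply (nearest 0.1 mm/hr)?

Each overturning extracts ε × PW = 0.28 × 40.5 = 11.34 mm.
Rate = ε·PW / τ = 11.34 / 7.5 h = 1.5 mm/hr.

R ≈ 1.5 mm/hr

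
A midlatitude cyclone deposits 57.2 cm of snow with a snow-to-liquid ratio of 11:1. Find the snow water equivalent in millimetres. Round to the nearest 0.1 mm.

SWE = snow depth / ratio = 57.2 cm / 11 = 5.200 cm = 52.0 mm.

SWE ≈ 52.0 mm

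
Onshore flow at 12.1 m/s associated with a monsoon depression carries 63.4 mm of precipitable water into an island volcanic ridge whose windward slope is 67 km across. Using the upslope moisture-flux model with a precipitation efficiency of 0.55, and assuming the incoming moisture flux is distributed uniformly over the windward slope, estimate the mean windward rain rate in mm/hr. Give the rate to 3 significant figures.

R ≈ 22.7 mm/hr

Incoming column moisture flux per unit ridge length: F = V × PW = 12.1 × 63.4 = 767.14 mm·m/s.
Spread over the 67 km slope with efficiency ε = 0.55: R = ε·F/W = 0.55 × 767.14 / 67000 m = 6.297e-03 mm/s.
R = 6.297e-03 × 3600 = 22.7 mm/hr.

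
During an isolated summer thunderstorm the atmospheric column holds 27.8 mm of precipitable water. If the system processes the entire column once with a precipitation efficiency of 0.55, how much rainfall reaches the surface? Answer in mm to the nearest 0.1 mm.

rainfall ≈ 15.3 mm

Rainfall = ε × PW = 0.55 × 27.8 = 15.3 mm.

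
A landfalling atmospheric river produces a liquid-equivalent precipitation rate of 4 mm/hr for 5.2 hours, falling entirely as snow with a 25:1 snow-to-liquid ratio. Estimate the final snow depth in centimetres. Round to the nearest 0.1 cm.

Liquid-equivalent depth = 4 × 5.2 = 20.8 mm.
Snow depth = 20.8 mm × 25 = 520 mm = 52.0 cm.

snow depth ≈ 52.0 cm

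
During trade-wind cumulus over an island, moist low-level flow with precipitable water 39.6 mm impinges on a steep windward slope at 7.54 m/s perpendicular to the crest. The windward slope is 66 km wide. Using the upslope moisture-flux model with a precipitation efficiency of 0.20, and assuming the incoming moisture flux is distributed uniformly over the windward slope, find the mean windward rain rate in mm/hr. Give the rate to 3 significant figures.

R ≈ 3.26 mm/hr

Incoming column moisture flux per unit ridge length: F = V × PW = 7.54 × 39.6 = 298.584 mm·m/s.
Spread over the 66 km slope with efficiency ε = 0.20: R = ε·F/W = 0.20 × 298.584 / 66000 m = 9.048e-04 mm/s.
R = 9.048e-04 × 3600 = 3.26 mm/hr.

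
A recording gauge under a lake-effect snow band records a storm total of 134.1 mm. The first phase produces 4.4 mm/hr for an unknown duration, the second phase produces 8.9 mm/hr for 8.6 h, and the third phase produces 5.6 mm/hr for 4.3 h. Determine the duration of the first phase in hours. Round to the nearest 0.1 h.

Known phases: 8.9 × 8.6 + 5.6 × 4.3 = 76.54 + 24.08 = 100.62 mm.
Remaining depth = 134.1 − 100.62 = 33.48 mm.
Duration = 33.48 / 4.4 = 7.6 h.

duration ≈ 7.6 h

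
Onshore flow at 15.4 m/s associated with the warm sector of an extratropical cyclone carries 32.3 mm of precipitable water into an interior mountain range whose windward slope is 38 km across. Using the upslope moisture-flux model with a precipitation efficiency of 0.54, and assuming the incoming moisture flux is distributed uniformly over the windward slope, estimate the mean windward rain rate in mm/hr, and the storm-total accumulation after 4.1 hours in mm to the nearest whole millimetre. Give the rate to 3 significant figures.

Incoming column moisture flux per unit ridge length: F = V × PW = 15.4 × 32.3 = 497.42 mm·m/s.
Spread over the 38 km slope with efficiency ε = 0.54: R = ε·F/W = 0.54 × 497.42 / 38000 m = 7.069e-03 mm/s.
R = 7.069e-03 × 3600 = 25.4 mm/hr.
Over 4.1 h: total = 25.4 × 4.1 = 104.14 ≈ 104 mm.

R ≈ 25.4 mm/hr; total ≈ 104 mm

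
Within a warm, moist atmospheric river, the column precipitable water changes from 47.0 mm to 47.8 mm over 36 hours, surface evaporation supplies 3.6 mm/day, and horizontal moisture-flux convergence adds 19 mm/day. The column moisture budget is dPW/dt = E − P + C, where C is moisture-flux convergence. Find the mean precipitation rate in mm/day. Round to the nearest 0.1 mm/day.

P ≈ 22.1 mm/day

dPW/dt = (47.8 − 47.0) mm / (36/24 day) = +0.533 mm/day.
P = E + C − dPW/dt = 3.6 + (19) − (+0.533) = 22.1 mm/day.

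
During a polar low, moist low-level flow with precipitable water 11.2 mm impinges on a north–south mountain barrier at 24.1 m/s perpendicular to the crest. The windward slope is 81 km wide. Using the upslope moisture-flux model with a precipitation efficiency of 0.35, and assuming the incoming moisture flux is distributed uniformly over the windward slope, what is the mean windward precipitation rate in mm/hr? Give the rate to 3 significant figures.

Incoming column moisture flux per unit ridge length: F = V × PW = 24.1 × 11.2 = 269.92 mm·m/s.
Spread over the 81 km slope with efficiency ε = 0.35: R = ε·F/W = 0.35 × 269.92 / 81000 m = 1.166e-03 mm/s.
R = 1.166e-03 × 3600 = 4.20 mm/hr.

R ≈ 4.20 mm/hr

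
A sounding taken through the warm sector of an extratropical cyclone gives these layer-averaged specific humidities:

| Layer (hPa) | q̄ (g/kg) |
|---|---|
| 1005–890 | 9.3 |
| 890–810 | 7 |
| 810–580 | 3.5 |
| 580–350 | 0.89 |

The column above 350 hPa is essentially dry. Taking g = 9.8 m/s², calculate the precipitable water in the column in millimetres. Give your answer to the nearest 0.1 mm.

Precipitable water is the column-integrated vapour mass per unit area: PW = (1/g) Σ q̄ Δp, with q in kg/kg and Δp in Pa (1 kg/m² of water = 1 mm).
Layer 1005–890 hPa: Δp = 115 hPa = 11500 Pa, q̄ = 0.0093 kg/kg → 0.0093 × 11500 / 9.8 = 10.91 mm
Layer 890–810 hPa: Δp = 80 hPa = 8000 Pa, q̄ = 0.007 kg/kg → 0.007 × 8000 / 9.8 = 5.71 mm
Layer 810–580 hPa: Δp = 230 hPa = 23000 Pa, q̄ = 0.0035 kg/kg → 0.0035 × 23000 / 9.8 = 8.21 mm
Layer 580–350 hPa: Δp = 230 hPa = 23000 Pa, q̄ = 0.00089 kg/kg → 0.00089 × 23000 / 9.8 = 2.09 mm
PW = 10.91 + 5.71 + 8.21 + 2.09 = 26.92 ≈ 26.9 mm.

PW ≈ 26.9 mm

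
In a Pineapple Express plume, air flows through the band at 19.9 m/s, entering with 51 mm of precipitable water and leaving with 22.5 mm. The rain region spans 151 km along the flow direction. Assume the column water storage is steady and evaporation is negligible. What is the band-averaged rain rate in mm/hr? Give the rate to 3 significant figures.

Column moisture flux per unit crosswind length is F = V × PW.
Inflow: F_in = 19.9 × 51 = 1014.9 mm·m/s
Outflow: F_out = 19.9 × 22.5 = 447.75 mm·m/s
Steady-state rate R = (F_in − F_out)/L = (1014.9 − 447.75) / 151000 m = 3.756e-03 mm/s.
R = 3.756e-03 × 3600 = 13.5 mm/hr.

R ≈ 13.5 mm/hr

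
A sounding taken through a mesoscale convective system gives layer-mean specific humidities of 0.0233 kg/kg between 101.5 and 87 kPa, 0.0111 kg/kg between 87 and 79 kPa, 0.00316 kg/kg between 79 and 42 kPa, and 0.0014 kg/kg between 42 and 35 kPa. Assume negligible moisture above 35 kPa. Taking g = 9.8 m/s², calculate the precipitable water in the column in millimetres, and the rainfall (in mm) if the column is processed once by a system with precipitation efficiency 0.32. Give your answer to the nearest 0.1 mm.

PW ≈ 56.5 mm; rainfall ≈ 18.1 mm

Precipitable water is the column-integrated vapour mass per unit area: PW = (1/g) Σ q̄ Δp, with q in kg/kg and Δp in Pa (1 kg/m² of water = 1 mm).
Layer 101.5–87 kPa: Δp = 145 hPa = 14500 Pa, q̄ = 0.0233 kg/kg → 0.0233 × 14500 / 9.8 = 34.47 mm
Layer 87–79 kPa: Δp = 80 hPa = 8000 Pa, q̄ = 0.0111 kg/kg → 0.0111 × 8000 / 9.8 = 9.06 mm
Layer 79–42 kPa: Δp = 370 hPa = 37000 Pa, q̄ = 0.00316 kg/kg → 0.00316 × 37000 / 9.8 = 11.93 mm
Layer 42–35 kPa: Δp = 70 hPa = 7000 Pa, q̄ = 0.0014 kg/kg → 0.0014 × 7000 / 9.8 = 1.00 mm
PW = 34.47 + 9.06 + 11.93 + 1.00 = 56.46 ≈ 56.5 mm.
Rainfall = ε × PW = 0.32 × 56.5 = 18.1 mm.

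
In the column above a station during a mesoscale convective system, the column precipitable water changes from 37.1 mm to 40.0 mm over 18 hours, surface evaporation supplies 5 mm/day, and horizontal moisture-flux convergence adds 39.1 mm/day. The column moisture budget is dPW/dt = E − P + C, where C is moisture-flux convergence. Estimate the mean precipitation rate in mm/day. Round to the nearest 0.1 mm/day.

dPW/dt = (40.0 − 37.1) mm / (18/24 day) = +3.867 mm/day.
P = E + C − dPW/dt = 5 + (39.1) − (+3.867) = 40.2 mm/day.

P ≈ 40.2 mm/day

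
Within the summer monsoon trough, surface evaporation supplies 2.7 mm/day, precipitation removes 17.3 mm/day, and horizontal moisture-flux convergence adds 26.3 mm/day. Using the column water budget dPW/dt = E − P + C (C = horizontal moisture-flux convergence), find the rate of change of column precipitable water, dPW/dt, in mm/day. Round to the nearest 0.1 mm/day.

dPW/dt = E − P + C = 2.7 − 17.3 + (26.3) = 11.7 mm/day.

dPW/dt ≈ 11.7 mm/day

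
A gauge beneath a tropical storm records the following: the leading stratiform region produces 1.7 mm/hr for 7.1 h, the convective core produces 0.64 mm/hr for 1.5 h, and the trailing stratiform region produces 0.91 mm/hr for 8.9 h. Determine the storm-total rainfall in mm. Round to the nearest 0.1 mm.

Total = Σ Rᵢ Δtᵢ = 1.7 × 7.1 + 0.64 × 1.5 + 0.91 × 8.9
      = 12.07 + 0.96 + 8.099 = 21.1 mm.

total ≈ 21.1 mm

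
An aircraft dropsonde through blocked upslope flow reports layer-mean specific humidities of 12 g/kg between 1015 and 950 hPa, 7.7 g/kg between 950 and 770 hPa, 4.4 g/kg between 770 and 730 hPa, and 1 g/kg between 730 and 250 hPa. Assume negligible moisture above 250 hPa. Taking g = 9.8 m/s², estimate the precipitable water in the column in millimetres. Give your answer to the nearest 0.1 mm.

PW ≈ 28.8 mm

Precipitable water is the column-integrated vapour mass per unit area: PW = (1/g) Σ q̄ Δp, with q in kg/kg and Δp in Pa (1 kg/m² of water = 1 mm).
Layer 1015–950 hPa: Δp = 65 hPa = 6500 Pa, q̄ = 0.012 kg/kg → 0.012 × 6500 / 9.8 = 7.96 mm
Layer 950–770 hPa: Δp = 180 hPa = 18000 Pa, q̄ = 0.0077 kg/kg → 0.0077 × 18000 / 9.8 = 14.14 mm
Layer 770–730 hPa: Δp = 40 hPa = 4000 Pa, q̄ = 0.0044 kg/kg → 0.0044 × 4000 / 9.8 = 1.80 mm
Layer 730–250 hPa: Δp = 480 hPa = 48000 Pa, q̄ = 0.001 kg/kg → 0.001 × 48000 / 9.8 = 4.90 mm
PW = 7.96 + 14.14 + 1.80 + 4.90 = 28.80 ≈ 28.8 mm.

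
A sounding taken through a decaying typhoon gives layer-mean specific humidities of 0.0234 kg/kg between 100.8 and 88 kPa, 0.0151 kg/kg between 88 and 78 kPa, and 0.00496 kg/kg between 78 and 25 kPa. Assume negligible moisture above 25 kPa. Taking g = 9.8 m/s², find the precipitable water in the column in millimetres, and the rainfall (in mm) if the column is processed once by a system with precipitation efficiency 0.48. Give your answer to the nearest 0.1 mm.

Precipitable water is the column-integrated vapour mass per unit area: PW = (1/g) Σ q̄ Δp, with q in kg/kg and Δp in Pa (1 kg/m² of water = 1 mm).
Layer 100.8–88 kPa: Δp = 128 hPa = 12800 Pa, q̄ = 0.0234 kg/kg → 0.0234 × 12800 / 9.8 = 30.56 mm
Layer 88–78 kPa: Δp = 100 hPa = 10000 Pa, q̄ = 0.0151 kg/kg → 0.0151 × 10000 / 9.8 = 15.41 mm
Layer 78–25 kPa: Δp = 530 hPa = 53000 Pa, q̄ = 0.00496 kg/kg → 0.00496 × 53000 / 9.8 = 26.82 mm
PW = 30.56 + 15.41 + 26.82 = 72.79 ≈ 72.8 mm.
Rainfall = ε × PW = 0.48 × 72.8 = 34.9 mm.

PW ≈ 72.8 mm; rainfall ≈ 34.9 mm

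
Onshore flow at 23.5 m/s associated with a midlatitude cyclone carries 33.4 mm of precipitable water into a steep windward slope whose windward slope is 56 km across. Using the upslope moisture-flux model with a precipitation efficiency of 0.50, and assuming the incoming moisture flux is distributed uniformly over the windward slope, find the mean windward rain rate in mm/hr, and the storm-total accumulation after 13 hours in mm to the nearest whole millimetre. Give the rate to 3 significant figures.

R ≈ 25.2 mm/hr; total ≈ 328 mm

Incoming column moisture flux per unit ridge length: F = V × PW = 23.5 × 33.4 = 784.9 mm·m/s.
Spread over the 56 km slope with efficiency ε = 0.50: R = ε·F/W = 0.50 × 784.9 / 56000 m = 7.008e-03 mm/s.
R = 7.008e-03 × 3600 = 25.2 mm/hr.
Over 13 h: total = 25.2 × 13 = 327.6 ≈ 328 mm.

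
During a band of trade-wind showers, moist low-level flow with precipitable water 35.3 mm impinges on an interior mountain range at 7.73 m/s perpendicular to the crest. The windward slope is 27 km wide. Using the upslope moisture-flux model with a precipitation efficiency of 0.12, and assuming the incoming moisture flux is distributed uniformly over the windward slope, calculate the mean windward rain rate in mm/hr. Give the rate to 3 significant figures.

Incoming column moisture flux per unit ridge length: F = V × PW = 7.73 × 35.3 = 272.869 mm·m/s.
Spread over the 27 km slope with efficiency ε = 0.12: R = ε·F/W = 0.12 × 272.869 / 27000 m = 1.213e-03 mm/s.
R = 1.213e-03 × 3600 = 4.37 mm/hr.

R ≈ 4.37 mm/hr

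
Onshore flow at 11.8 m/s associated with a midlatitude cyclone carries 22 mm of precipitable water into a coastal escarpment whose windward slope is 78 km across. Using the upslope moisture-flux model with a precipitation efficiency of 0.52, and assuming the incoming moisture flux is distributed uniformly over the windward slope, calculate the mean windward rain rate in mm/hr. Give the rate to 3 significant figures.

Incoming column moisture flux per unit ridge length: F = V × PW = 11.8 × 22 = 259.6 mm·m/s.
Spread over the 78 km slope with efficiency ε = 0.52: R = ε·F/W = 0.52 × 259.6 / 78000 m = 1.731e-03 mm/s.
R = 1.731e-03 × 3600 = 6.23 mm/hr.

R ≈ 6.23 mm/hr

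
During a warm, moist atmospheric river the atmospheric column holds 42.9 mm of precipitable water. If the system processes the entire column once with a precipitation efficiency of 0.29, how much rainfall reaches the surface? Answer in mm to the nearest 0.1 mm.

rainfall ≈ 12.4 mm

Rainfall = ε × PW = 0.29 × 42.9 = 12.4 mm.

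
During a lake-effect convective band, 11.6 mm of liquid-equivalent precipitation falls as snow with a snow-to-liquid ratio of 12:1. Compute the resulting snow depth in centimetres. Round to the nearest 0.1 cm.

snow depth ≈ 13.9 cm

Snow depth = liquid × ratio = 11.6 mm × 12 = 139.2 mm = 13.9 cm.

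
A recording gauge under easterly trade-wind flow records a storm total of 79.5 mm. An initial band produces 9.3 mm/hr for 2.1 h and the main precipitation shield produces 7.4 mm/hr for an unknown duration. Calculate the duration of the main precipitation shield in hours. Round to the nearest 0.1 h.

duration ≈ 8.1 h

Known phases: 9.3 × 2.1 = 19.53 mm.
Remaining depth = 79.5 − 19.53 = 59.97 mm.
Duration = 59.97 / 7.4 = 8.1 h.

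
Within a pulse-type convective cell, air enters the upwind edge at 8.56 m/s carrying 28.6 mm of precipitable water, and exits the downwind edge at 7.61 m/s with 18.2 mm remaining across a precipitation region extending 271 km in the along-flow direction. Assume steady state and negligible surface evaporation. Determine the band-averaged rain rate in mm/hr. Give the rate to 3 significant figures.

Column moisture flux per unit crosswind length is F = V × PW.
Inflow: F_in = 8.56 × 28.6 = 244.816 mm·m/s
Outflow: F_out = 7.61 × 18.2 = 138.502 mm·m/s
Steady-state rate R = (F_in − F_out)/L = (244.816 − 138.502) / 271000 m = 3.923e-04 mm/s.
R = 3.923e-04 × 3600 = 1.41 mm/hr.

R ≈ 1.41 mm/hr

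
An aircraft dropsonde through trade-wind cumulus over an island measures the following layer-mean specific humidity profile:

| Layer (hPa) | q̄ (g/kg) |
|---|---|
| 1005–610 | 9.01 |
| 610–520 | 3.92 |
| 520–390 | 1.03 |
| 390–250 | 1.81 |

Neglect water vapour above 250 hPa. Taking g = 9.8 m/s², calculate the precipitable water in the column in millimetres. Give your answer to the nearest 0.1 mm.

Precipitable water is the column-integrated vapour mass per unit area: PW = (1/g) Σ q̄ Δp, with q in kg/kg and Δp in Pa (1 kg/m² of water = 1 mm).
Layer 1005–610 hPa: Δp = 395 hPa = 39500 Pa, q̄ = 0.00901 kg/kg → 0.00901 × 39500 / 9.8 = 36.32 mm
Layer 610–520 hPa: Δp = 90 hPa = 9000 Pa, q̄ = 0.00392 kg/kg → 0.00392 × 9000 / 9.8 = 3.60 mm
Layer 520–390 hPa: Δp = 130 hPa = 13000 Pa, q̄ = 0.00103 kg/kg → 0.00103 × 13000 / 9.8 = 1.37 mm
Layer 390–250 hPa: Δp = 140 hPa = 14000 Pa, q̄ = 0.00181 kg/kg → 0.00181 × 14000 / 9.8 = 2.59 mm
PW = 36.32 + 3.60 + 1.37 + 2.59 = 43.88 ≈ 43.9 mm.

PW ≈ 43.9 mm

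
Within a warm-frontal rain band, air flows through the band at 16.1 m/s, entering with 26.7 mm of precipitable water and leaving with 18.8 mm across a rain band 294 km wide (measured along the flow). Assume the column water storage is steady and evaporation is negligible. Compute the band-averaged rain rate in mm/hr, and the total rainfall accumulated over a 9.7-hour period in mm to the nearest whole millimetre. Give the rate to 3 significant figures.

Column moisture flux per unit crosswind length is F = V × PW.
Inflow: F_in = 16.1 × 26.7 = 429.87 mm·m/s
Outflow: F_out = 16.1 × 18.8 = 302.68 mm·m/s
Steady-state rate R = (F_in − F_out)/L = (429.87 − 302.68) / 294000 m = 4.326e-04 mm/s.
R = 4.326e-04 × 3600 = 1.56 mm/hr.
Over 9.7 h: total = 1.56 × 9.7 = 15.132 ≈ 15 mm.

R ≈ 1.56 mm/hr; total ≈ 15 mm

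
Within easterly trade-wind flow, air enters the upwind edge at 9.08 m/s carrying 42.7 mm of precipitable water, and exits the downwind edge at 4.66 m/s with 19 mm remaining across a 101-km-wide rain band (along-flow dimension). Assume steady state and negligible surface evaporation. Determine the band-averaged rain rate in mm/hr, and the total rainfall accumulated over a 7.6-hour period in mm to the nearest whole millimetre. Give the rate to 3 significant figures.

R ≈ 10.7 mm/hr; total ≈ 81 mm

Column moisture flux per unit crosswind length is F = V × PW.
Inflow: F_in = 9.08 × 42.7 = 387.716 mm·m/s
Outflow: F_out = 4.66 × 19 = 88.54 mm·m/s
Steady-state rate R = (F_in − F_out)/L = (387.716 − 88.54) / 101000 m = 2.962e-03 mm/s.
R = 2.962e-03 × 3600 = 10.7 mm/hr.
Over 7.6 h: total = 10.7 × 7.6 = 81.32 ≈ 81 mm.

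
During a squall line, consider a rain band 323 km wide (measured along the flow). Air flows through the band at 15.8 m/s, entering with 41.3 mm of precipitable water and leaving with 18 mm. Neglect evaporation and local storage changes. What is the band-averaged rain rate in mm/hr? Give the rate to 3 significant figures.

Column moisture flux per unit crosswind length is F = V × PW.
Inflow: F_in = 15.8 × 41.3 = 652.54 mm·m/s
Outflow: F_out = 15.8 × 18 = 284.4 mm·m/s
Steady-state rate R = (F_in − F_out)/L = (652.54 − 284.4) / 323000 m = 1.140e-03 mm/s.
R = 1.140e-03 × 3600 = 4.10 mm/hr.

R ≈ 4.10 mm/hr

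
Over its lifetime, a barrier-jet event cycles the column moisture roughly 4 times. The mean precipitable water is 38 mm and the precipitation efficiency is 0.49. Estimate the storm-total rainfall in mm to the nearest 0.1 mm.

rainfall ≈ 74.5 mm

Each cycle deposits ε × PW = 0.49 × 38 = 18.62 mm.
Over 4 cycles: 4 × 18.62 = 74.5 mm.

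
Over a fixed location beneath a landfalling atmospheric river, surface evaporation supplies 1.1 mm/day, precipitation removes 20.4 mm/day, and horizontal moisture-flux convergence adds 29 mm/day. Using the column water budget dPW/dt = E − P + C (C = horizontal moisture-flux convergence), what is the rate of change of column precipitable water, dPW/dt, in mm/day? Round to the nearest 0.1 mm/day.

dPW/dt ≈ 9.7 mm/day

dPW/dt = E − P + C = 1.1 − 20.4 + (29) = 9.7 mm/day.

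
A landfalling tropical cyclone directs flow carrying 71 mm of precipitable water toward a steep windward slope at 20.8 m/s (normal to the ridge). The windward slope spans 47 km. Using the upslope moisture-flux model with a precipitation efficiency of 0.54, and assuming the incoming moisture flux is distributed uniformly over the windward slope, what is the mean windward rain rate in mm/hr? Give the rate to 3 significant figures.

Incoming column moisture flux per unit ridge length: F = V × PW = 20.8 × 71 = 1476.8 mm·m/s.
Spread over the 47 km slope with efficiency ε = 0.54: R = ε·F/W = 0.54 × 1476.8 / 47000 m = 1.697e-02 mm/s.
R = 1.697e-02 × 3600 = 61.1 mm/hr.

R ≈ 61.1 mm/hr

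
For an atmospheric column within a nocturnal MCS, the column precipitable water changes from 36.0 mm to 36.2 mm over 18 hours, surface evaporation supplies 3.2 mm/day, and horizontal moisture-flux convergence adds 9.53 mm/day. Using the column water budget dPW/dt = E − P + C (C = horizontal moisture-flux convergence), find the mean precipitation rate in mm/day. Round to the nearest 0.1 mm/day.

P ≈ 12.5 mm/day

dPW/dt = (36.2 − 36.0) mm / (18/24 day) = +0.267 mm/day.
P = E + C − dPW/dt = 3.2 + (9.53) − (+0.267) = 12.5 mm/day.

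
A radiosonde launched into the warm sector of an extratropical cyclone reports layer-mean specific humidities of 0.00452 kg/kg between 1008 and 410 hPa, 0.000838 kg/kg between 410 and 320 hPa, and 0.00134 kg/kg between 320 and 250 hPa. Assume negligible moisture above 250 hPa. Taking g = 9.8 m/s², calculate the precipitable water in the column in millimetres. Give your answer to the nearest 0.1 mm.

PW ≈ 29.3 mm

Precipitable water is the column-integrated vapour mass per unit area: PW = (1/g) Σ q̄ Δp, with q in kg/kg and Δp in Pa (1 kg/m² of water = 1 mm).
Layer 1008–410 hPa: Δp = 598 hPa = 59800 Pa, q̄ = 0.00452 kg/kg → 0.00452 × 59800 / 9.8 = 27.58 mm
Layer 410–320 hPa: Δp = 90 hPa = 9000 Pa, q̄ = 0.000838 kg/kg → 0.000838 × 9000 / 9.8 = 0.77 mm
Layer 320–250 hPa: Δp = 70 hPa = 7000 Pa, q̄ = 0.00134 kg/kg → 0.00134 × 7000 / 9.8 = 0.96 mm
PW = 27.58 + 0.77 + 0.96 = 29.31 ≈ 29.3 mm.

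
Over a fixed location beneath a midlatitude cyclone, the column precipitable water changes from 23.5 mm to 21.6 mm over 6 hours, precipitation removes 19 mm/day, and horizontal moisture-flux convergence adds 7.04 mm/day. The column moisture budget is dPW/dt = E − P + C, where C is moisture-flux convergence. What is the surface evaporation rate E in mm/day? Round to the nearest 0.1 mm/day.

E ≈ 4.4 mm/day

dPW/dt = (21.6 − 23.5) mm / (6/24 day) = -7.600 mm/day.
E = dPW/dt + P − C = (-7.600) + 19 − (7.04) = 4.4 mm/day.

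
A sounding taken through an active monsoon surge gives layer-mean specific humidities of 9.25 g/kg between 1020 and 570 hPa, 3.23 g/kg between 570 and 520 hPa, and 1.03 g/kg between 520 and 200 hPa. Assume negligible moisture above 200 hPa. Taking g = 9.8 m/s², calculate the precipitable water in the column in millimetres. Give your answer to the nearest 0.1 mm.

PW ≈ 47.5 mm

Precipitable water is the column-integrated vapour mass per unit area: PW = (1/g) Σ q̄ Δp, with q in kg/kg and Δp in Pa (1 kg/m² of water = 1 mm).
Layer 1020–570 hPa: Δp = 450 hPa = 45000 Pa, q̄ = 0.00925 kg/kg → 0.00925 × 45000 / 9.8 = 42.47 mm
Layer 570–520 hPa: Δp = 50 hPa = 5000 Pa, q̄ = 0.00323 kg/kg → 0.00323 × 5000 / 9.8 = 1.65 mm
Layer 520–200 hPa: Δp = 320 hPa = 32000 Pa, q̄ = 0.00103 kg/kg → 0.00103 × 32000 / 9.8 = 3.36 mm
PW = 42.47 + 1.65 + 3.36 = 47.48 ≈ 47.5 mm.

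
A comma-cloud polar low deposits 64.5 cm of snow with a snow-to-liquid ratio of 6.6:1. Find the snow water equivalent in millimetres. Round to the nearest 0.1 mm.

SWE = snow depth / ratio = 64.5 cm / 6.6 = 9.773 cm = 97.7 mm.

SWE ≈ 97.7 mm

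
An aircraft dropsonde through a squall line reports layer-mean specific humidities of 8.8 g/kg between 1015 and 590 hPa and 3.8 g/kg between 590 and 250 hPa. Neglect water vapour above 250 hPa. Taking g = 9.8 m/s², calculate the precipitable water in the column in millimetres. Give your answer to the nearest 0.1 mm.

Precipitable water is the column-integrated vapour mass per unit area: PW = (1/g) Σ q̄ Δp, with q in kg/kg and Δp in Pa (1 kg/m² of water = 1 mm).
Layer 1015–590 hPa: Δp = 425 hPa = 42500 Pa, q̄ = 0.0088 kg/kg → 0.0088 × 42500 / 9.8 = 38.16 mm
Layer 590–250 hPa: Δp = 340 hPa = 34000 Pa, q̄ = 0.0038 kg/kg → 0.0038 × 34000 / 9.8 = 13.18 mm
PW = 38.16 + 13.18 = 51.34 ≈ 51.3 mm.

PW ≈ 51.3 mm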